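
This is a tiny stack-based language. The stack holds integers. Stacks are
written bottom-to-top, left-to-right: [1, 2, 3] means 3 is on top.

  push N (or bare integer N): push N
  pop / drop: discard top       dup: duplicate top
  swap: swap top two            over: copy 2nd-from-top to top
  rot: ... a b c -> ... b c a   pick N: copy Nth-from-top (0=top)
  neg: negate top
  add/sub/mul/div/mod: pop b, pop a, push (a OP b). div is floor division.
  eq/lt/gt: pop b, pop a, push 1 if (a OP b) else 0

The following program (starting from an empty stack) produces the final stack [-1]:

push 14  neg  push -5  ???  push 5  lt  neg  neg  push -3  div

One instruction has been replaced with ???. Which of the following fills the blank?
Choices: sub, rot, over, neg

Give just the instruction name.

Answer: sub

Derivation:
Stack before ???: [-14, -5]
Stack after ???:  [-9]
Checking each choice:
  sub: MATCH
  rot: stack underflow (need 3, have 2)
  over: produces [-14, -5, -1]
  neg: produces [-14, 0]


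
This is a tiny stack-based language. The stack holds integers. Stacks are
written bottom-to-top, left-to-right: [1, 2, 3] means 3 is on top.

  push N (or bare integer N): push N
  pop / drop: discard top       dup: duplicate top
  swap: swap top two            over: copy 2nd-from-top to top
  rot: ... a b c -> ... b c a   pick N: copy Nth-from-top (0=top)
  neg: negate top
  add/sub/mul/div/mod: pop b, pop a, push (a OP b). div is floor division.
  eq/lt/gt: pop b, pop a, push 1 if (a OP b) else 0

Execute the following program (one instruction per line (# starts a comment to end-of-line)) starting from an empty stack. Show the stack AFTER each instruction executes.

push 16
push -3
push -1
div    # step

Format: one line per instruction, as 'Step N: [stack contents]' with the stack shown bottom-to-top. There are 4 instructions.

Step 1: [16]
Step 2: [16, -3]
Step 3: [16, -3, -1]
Step 4: [16, 3]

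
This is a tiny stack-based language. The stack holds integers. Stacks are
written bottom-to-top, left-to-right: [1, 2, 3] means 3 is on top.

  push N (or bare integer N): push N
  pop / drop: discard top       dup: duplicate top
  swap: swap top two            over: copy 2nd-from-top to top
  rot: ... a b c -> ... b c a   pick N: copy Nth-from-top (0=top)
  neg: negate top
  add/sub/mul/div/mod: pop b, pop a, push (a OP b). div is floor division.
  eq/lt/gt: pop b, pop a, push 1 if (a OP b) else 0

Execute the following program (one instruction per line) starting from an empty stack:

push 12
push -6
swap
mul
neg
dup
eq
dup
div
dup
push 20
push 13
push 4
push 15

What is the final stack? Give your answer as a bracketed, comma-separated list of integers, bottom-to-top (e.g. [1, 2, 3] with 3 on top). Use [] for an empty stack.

After 'push 12': [12]
After 'push -6': [12, -6]
After 'swap': [-6, 12]
After 'mul': [-72]
After 'neg': [72]
After 'dup': [72, 72]
After 'eq': [1]
After 'dup': [1, 1]
After 'div': [1]
After 'dup': [1, 1]
After 'push 20': [1, 1, 20]
After 'push 13': [1, 1, 20, 13]
After 'push 4': [1, 1, 20, 13, 4]
After 'push 15': [1, 1, 20, 13, 4, 15]

Answer: [1, 1, 20, 13, 4, 15]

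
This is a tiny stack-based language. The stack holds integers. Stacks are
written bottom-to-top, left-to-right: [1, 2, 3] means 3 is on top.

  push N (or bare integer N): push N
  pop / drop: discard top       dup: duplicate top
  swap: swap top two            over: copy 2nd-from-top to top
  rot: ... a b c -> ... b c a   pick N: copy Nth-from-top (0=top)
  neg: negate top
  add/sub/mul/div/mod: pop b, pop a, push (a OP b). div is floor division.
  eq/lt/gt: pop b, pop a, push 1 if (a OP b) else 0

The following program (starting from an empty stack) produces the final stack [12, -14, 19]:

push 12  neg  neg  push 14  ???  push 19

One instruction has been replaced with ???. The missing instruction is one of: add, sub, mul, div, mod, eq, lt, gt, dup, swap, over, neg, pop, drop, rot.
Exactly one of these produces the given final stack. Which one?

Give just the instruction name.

Stack before ???: [12, 14]
Stack after ???:  [12, -14]
The instruction that transforms [12, 14] -> [12, -14] is: neg

Answer: neg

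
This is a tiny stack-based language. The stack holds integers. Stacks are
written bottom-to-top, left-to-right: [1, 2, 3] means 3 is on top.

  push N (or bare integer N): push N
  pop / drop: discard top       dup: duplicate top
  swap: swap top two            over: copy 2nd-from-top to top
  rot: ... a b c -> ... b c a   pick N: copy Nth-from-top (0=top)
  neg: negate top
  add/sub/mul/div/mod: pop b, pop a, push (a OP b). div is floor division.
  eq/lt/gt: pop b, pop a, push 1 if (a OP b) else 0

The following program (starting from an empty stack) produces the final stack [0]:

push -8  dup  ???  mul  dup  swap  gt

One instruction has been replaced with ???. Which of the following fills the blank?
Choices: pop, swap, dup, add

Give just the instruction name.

Answer: swap

Derivation:
Stack before ???: [-8, -8]
Stack after ???:  [-8, -8]
Checking each choice:
  pop: stack underflow (need 2, have 1)
  swap: MATCH
  dup: produces [-8, 0]
  add: stack underflow (need 2, have 1)


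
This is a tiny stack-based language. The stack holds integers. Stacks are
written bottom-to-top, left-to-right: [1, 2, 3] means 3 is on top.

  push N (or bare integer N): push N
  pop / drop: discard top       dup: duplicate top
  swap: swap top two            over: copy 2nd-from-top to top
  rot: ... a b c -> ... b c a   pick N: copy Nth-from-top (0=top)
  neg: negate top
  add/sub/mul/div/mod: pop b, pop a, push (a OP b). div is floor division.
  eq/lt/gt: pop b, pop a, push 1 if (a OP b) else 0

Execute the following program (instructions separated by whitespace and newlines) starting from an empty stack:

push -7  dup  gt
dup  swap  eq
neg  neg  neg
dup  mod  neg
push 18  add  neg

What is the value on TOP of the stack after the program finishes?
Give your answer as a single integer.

After 'push -7': [-7]
After 'dup': [-7, -7]
After 'gt': [0]
After 'dup': [0, 0]
After 'swap': [0, 0]
After 'eq': [1]
After 'neg': [-1]
After 'neg': [1]
After 'neg': [-1]
After 'dup': [-1, -1]
After 'mod': [0]
After 'neg': [0]
After 'push 18': [0, 18]
After 'add': [18]
After 'neg': [-18]

Answer: -18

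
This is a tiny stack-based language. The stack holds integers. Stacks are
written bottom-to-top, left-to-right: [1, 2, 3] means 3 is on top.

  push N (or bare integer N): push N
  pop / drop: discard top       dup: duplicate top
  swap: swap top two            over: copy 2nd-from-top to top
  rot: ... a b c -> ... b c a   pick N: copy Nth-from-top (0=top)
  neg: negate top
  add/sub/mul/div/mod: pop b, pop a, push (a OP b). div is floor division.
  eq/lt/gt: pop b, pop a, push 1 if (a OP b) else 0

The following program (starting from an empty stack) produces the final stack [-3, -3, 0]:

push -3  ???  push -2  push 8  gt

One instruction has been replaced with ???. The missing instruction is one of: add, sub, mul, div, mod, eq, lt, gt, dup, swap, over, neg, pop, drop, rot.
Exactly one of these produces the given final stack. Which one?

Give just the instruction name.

Answer: dup

Derivation:
Stack before ???: [-3]
Stack after ???:  [-3, -3]
The instruction that transforms [-3] -> [-3, -3] is: dup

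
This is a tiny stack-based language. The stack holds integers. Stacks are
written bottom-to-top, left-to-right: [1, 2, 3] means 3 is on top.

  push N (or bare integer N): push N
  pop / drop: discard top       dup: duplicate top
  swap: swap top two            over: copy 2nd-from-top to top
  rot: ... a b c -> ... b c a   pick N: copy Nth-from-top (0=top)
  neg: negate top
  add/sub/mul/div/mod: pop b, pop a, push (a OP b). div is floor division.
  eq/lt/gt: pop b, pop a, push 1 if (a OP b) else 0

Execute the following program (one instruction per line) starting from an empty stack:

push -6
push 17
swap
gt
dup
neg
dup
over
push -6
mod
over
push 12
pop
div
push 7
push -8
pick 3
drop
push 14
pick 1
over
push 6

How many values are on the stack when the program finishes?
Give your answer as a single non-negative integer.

Answer: 10

Derivation:
After 'push -6': stack = [-6] (depth 1)
After 'push 17': stack = [-6, 17] (depth 2)
After 'swap': stack = [17, -6] (depth 2)
After 'gt': stack = [1] (depth 1)
After 'dup': stack = [1, 1] (depth 2)
After 'neg': stack = [1, -1] (depth 2)
After 'dup': stack = [1, -1, -1] (depth 3)
After 'over': stack = [1, -1, -1, -1] (depth 4)
After 'push -6': stack = [1, -1, -1, -1, -6] (depth 5)
After 'mod': stack = [1, -1, -1, -1] (depth 4)
  ...
After 'pop': stack = [1, -1, -1, -1, -1] (depth 5)
After 'div': stack = [1, -1, -1, 1] (depth 4)
After 'push 7': stack = [1, -1, -1, 1, 7] (depth 5)
After 'push -8': stack = [1, -1, -1, 1, 7, -8] (depth 6)
After 'pick 3': stack = [1, -1, -1, 1, 7, -8, -1] (depth 7)
After 'drop': stack = [1, -1, -1, 1, 7, -8] (depth 6)
After 'push 14': stack = [1, -1, -1, 1, 7, -8, 14] (depth 7)
After 'pick 1': stack = [1, -1, -1, 1, 7, -8, 14, -8] (depth 8)
After 'over': stack = [1, -1, -1, 1, 7, -8, 14, -8, 14] (depth 9)
After 'push 6': stack = [1, -1, -1, 1, 7, -8, 14, -8, 14, 6] (depth 10)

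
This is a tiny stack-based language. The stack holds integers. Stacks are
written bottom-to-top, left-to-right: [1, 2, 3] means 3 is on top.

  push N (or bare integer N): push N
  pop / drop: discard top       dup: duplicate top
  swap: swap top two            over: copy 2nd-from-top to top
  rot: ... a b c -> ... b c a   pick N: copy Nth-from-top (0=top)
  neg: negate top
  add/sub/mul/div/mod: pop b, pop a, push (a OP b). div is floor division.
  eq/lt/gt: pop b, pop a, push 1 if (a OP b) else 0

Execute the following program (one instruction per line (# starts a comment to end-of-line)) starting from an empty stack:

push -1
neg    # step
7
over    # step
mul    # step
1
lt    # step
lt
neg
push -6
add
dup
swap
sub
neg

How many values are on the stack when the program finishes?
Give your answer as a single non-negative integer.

After 'push -1': stack = [-1] (depth 1)
After 'neg': stack = [1] (depth 1)
After 'push 7': stack = [1, 7] (depth 2)
After 'over': stack = [1, 7, 1] (depth 3)
After 'mul': stack = [1, 7] (depth 2)
After 'push 1': stack = [1, 7, 1] (depth 3)
After 'lt': stack = [1, 0] (depth 2)
After 'lt': stack = [0] (depth 1)
After 'neg': stack = [0] (depth 1)
After 'push -6': stack = [0, -6] (depth 2)
After 'add': stack = [-6] (depth 1)
After 'dup': stack = [-6, -6] (depth 2)
After 'swap': stack = [-6, -6] (depth 2)
After 'sub': stack = [0] (depth 1)
After 'neg': stack = [0] (depth 1)

Answer: 1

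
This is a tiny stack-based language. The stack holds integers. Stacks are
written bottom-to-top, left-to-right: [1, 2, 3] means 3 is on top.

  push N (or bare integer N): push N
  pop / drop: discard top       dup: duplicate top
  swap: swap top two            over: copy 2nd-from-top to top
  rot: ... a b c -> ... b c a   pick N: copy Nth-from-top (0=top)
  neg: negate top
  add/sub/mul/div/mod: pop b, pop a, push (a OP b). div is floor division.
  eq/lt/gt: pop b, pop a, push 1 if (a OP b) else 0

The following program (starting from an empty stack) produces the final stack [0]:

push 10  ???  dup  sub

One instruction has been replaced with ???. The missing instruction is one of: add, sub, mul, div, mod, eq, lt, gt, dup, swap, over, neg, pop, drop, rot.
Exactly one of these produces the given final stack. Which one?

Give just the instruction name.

Stack before ???: [10]
Stack after ???:  [-10]
The instruction that transforms [10] -> [-10] is: neg

Answer: neg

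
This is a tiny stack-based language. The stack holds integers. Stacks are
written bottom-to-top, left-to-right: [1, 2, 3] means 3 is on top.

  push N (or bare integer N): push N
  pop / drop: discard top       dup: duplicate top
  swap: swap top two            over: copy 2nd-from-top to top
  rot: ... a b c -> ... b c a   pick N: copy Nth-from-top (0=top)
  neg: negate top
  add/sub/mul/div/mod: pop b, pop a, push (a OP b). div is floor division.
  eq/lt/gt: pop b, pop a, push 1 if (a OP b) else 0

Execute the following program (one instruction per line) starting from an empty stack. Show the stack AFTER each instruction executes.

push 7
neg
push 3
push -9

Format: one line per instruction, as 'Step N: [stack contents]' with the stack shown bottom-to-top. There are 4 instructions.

Step 1: [7]
Step 2: [-7]
Step 3: [-7, 3]
Step 4: [-7, 3, -9]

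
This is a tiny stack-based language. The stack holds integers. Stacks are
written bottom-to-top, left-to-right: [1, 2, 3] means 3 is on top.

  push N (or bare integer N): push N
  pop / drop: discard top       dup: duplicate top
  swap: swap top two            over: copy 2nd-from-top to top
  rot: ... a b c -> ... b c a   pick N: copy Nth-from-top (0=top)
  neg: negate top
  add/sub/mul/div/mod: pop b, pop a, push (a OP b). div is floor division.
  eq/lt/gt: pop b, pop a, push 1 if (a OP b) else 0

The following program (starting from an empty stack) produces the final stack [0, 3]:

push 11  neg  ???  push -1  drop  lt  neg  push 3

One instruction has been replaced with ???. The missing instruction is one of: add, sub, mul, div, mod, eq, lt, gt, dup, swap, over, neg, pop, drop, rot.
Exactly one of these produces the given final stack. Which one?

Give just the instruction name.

Stack before ???: [-11]
Stack after ???:  [-11, -11]
The instruction that transforms [-11] -> [-11, -11] is: dup

Answer: dup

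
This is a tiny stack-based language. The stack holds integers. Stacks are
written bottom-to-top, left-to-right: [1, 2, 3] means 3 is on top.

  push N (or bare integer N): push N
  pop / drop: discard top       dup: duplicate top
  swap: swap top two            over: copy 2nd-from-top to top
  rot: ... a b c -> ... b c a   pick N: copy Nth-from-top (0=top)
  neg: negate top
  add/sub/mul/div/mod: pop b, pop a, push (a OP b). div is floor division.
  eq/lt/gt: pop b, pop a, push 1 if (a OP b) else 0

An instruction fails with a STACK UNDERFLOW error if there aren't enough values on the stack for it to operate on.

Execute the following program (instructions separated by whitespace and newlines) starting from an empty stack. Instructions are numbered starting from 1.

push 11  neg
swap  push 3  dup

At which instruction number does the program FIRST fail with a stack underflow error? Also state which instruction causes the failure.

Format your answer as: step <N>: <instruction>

Answer: step 3: swap

Derivation:
Step 1 ('push 11'): stack = [11], depth = 1
Step 2 ('neg'): stack = [-11], depth = 1
Step 3 ('swap'): needs 2 value(s) but depth is 1 — STACK UNDERFLOW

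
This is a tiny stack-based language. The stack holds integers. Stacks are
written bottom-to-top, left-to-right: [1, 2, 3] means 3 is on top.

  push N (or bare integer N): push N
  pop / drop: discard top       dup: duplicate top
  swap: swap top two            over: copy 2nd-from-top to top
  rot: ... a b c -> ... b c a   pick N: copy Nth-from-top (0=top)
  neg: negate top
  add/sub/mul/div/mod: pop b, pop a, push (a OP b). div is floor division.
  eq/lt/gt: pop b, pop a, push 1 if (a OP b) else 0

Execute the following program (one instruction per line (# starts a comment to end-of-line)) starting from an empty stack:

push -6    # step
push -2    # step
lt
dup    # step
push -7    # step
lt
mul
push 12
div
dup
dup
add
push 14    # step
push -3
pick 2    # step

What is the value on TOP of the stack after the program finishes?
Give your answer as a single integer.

After 'push -6': [-6]
After 'push -2': [-6, -2]
After 'lt': [1]
After 'dup': [1, 1]
After 'push -7': [1, 1, -7]
After 'lt': [1, 0]
After 'mul': [0]
After 'push 12': [0, 12]
After 'div': [0]
After 'dup': [0, 0]
After 'dup': [0, 0, 0]
After 'add': [0, 0]
After 'push 14': [0, 0, 14]
After 'push -3': [0, 0, 14, -3]
After 'pick 2': [0, 0, 14, -3, 0]

Answer: 0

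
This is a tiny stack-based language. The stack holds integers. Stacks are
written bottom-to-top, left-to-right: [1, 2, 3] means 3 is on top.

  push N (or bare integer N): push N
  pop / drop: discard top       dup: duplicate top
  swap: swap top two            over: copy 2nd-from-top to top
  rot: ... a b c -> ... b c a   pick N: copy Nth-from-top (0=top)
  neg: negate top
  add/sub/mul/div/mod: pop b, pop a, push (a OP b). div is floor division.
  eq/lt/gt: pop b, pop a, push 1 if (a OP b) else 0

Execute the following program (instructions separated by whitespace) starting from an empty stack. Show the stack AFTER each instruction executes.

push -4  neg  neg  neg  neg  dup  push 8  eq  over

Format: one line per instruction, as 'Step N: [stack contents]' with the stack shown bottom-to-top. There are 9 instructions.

Step 1: [-4]
Step 2: [4]
Step 3: [-4]
Step 4: [4]
Step 5: [-4]
Step 6: [-4, -4]
Step 7: [-4, -4, 8]
Step 8: [-4, 0]
Step 9: [-4, 0, -4]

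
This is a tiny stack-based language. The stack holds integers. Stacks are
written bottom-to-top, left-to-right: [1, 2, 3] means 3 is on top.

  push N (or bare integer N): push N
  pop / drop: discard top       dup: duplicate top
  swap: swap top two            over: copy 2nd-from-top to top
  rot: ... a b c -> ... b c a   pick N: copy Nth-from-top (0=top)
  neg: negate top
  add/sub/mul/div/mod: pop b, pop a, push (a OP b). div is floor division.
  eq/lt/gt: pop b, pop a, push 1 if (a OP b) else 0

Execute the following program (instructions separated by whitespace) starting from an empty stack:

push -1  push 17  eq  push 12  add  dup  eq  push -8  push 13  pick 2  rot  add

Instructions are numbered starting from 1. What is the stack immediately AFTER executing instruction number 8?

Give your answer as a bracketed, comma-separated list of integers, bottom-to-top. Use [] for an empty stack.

Answer: [1, -8]

Derivation:
Step 1 ('push -1'): [-1]
Step 2 ('push 17'): [-1, 17]
Step 3 ('eq'): [0]
Step 4 ('push 12'): [0, 12]
Step 5 ('add'): [12]
Step 6 ('dup'): [12, 12]
Step 7 ('eq'): [1]
Step 8 ('push -8'): [1, -8]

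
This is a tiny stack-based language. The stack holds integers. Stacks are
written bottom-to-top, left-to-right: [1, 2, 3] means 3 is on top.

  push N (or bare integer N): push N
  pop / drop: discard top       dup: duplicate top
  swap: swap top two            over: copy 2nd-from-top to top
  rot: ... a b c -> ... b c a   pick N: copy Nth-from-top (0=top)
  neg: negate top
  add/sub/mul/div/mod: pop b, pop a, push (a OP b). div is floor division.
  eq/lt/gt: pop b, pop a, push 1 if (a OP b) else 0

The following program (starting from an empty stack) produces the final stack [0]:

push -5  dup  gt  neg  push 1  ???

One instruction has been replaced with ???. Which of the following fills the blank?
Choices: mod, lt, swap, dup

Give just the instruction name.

Answer: mod

Derivation:
Stack before ???: [0, 1]
Stack after ???:  [0]
Checking each choice:
  mod: MATCH
  lt: produces [1]
  swap: produces [1, 0]
  dup: produces [0, 1, 1]


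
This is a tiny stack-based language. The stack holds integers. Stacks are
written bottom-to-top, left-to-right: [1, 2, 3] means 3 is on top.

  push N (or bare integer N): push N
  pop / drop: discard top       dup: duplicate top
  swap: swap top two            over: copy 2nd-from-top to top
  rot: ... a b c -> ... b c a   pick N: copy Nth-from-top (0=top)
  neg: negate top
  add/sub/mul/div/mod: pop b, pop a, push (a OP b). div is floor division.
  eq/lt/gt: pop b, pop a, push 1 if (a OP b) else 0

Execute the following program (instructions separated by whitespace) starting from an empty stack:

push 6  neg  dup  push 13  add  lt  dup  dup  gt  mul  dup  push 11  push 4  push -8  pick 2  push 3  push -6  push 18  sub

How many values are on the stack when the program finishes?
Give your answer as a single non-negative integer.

Answer: 8

Derivation:
After 'push 6': stack = [6] (depth 1)
After 'neg': stack = [-6] (depth 1)
After 'dup': stack = [-6, -6] (depth 2)
After 'push 13': stack = [-6, -6, 13] (depth 3)
After 'add': stack = [-6, 7] (depth 2)
After 'lt': stack = [1] (depth 1)
After 'dup': stack = [1, 1] (depth 2)
After 'dup': stack = [1, 1, 1] (depth 3)
After 'gt': stack = [1, 0] (depth 2)
After 'mul': stack = [0] (depth 1)
After 'dup': stack = [0, 0] (depth 2)
After 'push 11': stack = [0, 0, 11] (depth 3)
After 'push 4': stack = [0, 0, 11, 4] (depth 4)
After 'push -8': stack = [0, 0, 11, 4, -8] (depth 5)
After 'pick 2': stack = [0, 0, 11, 4, -8, 11] (depth 6)
After 'push 3': stack = [0, 0, 11, 4, -8, 11, 3] (depth 7)
After 'push -6': stack = [0, 0, 11, 4, -8, 11, 3, -6] (depth 8)
After 'push 18': stack = [0, 0, 11, 4, -8, 11, 3, -6, 18] (depth 9)
After 'sub': stack = [0, 0, 11, 4, -8, 11, 3, -24] (depth 8)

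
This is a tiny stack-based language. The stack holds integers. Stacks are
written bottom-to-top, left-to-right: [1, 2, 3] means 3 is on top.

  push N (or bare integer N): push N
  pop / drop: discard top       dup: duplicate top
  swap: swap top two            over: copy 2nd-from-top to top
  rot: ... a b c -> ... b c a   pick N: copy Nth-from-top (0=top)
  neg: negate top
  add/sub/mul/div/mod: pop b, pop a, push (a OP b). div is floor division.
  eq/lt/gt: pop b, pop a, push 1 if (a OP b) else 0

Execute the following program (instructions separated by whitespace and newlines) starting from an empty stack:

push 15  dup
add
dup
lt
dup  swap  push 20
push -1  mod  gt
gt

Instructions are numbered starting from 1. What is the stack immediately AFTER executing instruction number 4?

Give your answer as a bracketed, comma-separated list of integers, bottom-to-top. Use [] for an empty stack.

Step 1 ('push 15'): [15]
Step 2 ('dup'): [15, 15]
Step 3 ('add'): [30]
Step 4 ('dup'): [30, 30]

Answer: [30, 30]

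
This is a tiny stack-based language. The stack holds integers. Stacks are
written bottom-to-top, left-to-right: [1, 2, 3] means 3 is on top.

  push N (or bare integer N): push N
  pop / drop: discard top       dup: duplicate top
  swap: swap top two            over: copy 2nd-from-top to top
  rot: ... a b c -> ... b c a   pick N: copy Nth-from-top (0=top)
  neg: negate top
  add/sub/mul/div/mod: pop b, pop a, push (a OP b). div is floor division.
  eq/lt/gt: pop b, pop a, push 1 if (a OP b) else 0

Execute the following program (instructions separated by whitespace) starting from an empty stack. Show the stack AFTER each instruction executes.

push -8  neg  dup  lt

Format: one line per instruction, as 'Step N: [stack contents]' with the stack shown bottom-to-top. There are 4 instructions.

Step 1: [-8]
Step 2: [8]
Step 3: [8, 8]
Step 4: [0]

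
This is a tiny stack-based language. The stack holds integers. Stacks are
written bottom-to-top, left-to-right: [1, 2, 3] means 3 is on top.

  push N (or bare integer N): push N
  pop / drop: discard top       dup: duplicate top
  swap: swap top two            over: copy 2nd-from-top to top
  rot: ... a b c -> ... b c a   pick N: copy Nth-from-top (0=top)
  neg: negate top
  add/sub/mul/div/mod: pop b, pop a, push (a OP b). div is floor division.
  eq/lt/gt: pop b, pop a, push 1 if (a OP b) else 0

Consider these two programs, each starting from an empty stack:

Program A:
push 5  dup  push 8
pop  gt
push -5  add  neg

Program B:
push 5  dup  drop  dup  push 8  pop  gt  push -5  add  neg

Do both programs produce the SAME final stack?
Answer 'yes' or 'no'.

Answer: yes

Derivation:
Program A trace:
  After 'push 5': [5]
  After 'dup': [5, 5]
  After 'push 8': [5, 5, 8]
  After 'pop': [5, 5]
  After 'gt': [0]
  After 'push -5': [0, -5]
  After 'add': [-5]
  After 'neg': [5]
Program A final stack: [5]

Program B trace:
  After 'push 5': [5]
  After 'dup': [5, 5]
  After 'drop': [5]
  After 'dup': [5, 5]
  After 'push 8': [5, 5, 8]
  After 'pop': [5, 5]
  After 'gt': [0]
  After 'push -5': [0, -5]
  After 'add': [-5]
  After 'neg': [5]
Program B final stack: [5]
Same: yes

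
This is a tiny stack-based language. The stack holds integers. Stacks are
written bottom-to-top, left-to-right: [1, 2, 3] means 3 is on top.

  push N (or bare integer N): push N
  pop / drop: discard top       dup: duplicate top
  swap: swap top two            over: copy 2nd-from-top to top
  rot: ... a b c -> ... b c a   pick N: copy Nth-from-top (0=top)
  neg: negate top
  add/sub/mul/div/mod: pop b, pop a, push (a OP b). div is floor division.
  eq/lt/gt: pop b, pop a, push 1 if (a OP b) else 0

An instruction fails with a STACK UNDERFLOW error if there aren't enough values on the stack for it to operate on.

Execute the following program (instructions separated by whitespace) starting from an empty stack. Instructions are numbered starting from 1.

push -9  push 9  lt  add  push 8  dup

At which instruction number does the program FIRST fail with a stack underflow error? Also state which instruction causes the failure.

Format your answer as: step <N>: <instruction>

Step 1 ('push -9'): stack = [-9], depth = 1
Step 2 ('push 9'): stack = [-9, 9], depth = 2
Step 3 ('lt'): stack = [1], depth = 1
Step 4 ('add'): needs 2 value(s) but depth is 1 — STACK UNDERFLOW

Answer: step 4: add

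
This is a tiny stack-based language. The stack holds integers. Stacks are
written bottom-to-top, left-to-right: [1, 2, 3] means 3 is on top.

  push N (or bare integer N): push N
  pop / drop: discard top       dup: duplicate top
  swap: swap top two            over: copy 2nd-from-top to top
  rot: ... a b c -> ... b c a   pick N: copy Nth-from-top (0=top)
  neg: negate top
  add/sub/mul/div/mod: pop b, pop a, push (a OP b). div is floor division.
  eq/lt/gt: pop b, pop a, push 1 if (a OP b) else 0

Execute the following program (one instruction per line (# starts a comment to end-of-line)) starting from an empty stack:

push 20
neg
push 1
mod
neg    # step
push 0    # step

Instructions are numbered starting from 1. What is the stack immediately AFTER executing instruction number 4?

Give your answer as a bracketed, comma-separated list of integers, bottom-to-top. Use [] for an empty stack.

Step 1 ('push 20'): [20]
Step 2 ('neg'): [-20]
Step 3 ('push 1'): [-20, 1]
Step 4 ('mod'): [0]

Answer: [0]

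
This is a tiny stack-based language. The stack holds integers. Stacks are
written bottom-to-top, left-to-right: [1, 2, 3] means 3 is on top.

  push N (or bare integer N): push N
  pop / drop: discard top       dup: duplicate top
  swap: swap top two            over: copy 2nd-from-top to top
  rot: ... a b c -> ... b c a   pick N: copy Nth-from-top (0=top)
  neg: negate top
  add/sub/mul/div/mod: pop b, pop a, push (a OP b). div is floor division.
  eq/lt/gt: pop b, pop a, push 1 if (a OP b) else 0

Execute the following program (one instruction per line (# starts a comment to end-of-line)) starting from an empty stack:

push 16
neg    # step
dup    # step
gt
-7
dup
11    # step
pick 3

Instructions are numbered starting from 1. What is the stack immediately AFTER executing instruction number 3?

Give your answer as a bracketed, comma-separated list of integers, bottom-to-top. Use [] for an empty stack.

Answer: [-16, -16]

Derivation:
Step 1 ('push 16'): [16]
Step 2 ('neg'): [-16]
Step 3 ('dup'): [-16, -16]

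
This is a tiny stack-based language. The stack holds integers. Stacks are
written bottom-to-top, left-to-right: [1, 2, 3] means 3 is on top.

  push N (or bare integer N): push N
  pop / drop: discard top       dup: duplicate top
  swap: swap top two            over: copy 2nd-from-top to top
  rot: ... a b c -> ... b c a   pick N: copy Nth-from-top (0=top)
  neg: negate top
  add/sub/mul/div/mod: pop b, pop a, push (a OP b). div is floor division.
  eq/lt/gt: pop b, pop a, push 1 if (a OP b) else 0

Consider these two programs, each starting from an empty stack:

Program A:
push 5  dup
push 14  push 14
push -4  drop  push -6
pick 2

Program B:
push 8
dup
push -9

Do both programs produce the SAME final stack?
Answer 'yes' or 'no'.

Program A trace:
  After 'push 5': [5]
  After 'dup': [5, 5]
  After 'push 14': [5, 5, 14]
  After 'push 14': [5, 5, 14, 14]
  After 'push -4': [5, 5, 14, 14, -4]
  After 'drop': [5, 5, 14, 14]
  After 'push -6': [5, 5, 14, 14, -6]
  After 'pick 2': [5, 5, 14, 14, -6, 14]
Program A final stack: [5, 5, 14, 14, -6, 14]

Program B trace:
  After 'push 8': [8]
  After 'dup': [8, 8]
  After 'push -9': [8, 8, -9]
Program B final stack: [8, 8, -9]
Same: no

Answer: no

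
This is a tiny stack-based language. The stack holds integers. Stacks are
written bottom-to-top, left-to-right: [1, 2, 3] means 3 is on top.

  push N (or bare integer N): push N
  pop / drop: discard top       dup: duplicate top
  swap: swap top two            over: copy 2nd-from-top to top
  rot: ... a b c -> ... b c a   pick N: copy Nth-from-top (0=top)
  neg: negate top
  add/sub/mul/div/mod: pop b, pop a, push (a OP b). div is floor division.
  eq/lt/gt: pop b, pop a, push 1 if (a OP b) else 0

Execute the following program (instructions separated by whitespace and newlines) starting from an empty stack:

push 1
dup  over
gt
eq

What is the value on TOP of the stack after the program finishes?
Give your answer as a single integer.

Answer: 0

Derivation:
After 'push 1': [1]
After 'dup': [1, 1]
After 'over': [1, 1, 1]
After 'gt': [1, 0]
After 'eq': [0]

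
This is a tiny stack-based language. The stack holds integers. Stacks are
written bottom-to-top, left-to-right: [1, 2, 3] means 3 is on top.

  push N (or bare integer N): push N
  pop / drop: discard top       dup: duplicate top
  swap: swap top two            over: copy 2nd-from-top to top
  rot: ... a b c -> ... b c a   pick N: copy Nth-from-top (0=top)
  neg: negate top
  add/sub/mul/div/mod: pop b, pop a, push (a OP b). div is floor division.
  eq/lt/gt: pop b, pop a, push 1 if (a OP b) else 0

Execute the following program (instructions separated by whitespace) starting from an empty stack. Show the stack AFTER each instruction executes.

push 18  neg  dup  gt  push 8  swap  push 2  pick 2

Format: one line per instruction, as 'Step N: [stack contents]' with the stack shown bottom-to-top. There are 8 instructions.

Step 1: [18]
Step 2: [-18]
Step 3: [-18, -18]
Step 4: [0]
Step 5: [0, 8]
Step 6: [8, 0]
Step 7: [8, 0, 2]
Step 8: [8, 0, 2, 8]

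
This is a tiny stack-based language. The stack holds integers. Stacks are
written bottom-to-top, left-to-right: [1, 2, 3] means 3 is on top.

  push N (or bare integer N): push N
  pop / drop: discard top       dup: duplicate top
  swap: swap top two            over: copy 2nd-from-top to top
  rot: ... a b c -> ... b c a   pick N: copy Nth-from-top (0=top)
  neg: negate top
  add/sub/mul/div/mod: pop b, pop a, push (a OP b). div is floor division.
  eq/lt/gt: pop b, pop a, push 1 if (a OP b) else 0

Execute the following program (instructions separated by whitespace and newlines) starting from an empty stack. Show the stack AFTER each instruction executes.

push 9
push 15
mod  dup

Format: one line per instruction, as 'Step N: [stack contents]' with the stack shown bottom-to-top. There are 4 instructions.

Step 1: [9]
Step 2: [9, 15]
Step 3: [9]
Step 4: [9, 9]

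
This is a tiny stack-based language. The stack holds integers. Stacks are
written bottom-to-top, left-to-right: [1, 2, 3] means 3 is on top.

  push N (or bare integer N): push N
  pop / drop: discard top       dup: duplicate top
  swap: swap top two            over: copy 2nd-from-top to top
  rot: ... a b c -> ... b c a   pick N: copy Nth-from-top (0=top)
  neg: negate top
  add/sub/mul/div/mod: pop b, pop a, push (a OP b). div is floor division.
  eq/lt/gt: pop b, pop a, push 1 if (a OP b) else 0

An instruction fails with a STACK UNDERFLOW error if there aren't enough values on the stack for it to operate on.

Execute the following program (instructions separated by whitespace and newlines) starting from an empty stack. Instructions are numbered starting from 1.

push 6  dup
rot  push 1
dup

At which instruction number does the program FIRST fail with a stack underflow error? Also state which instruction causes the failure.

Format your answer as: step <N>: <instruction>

Step 1 ('push 6'): stack = [6], depth = 1
Step 2 ('dup'): stack = [6, 6], depth = 2
Step 3 ('rot'): needs 3 value(s) but depth is 2 — STACK UNDERFLOW

Answer: step 3: rot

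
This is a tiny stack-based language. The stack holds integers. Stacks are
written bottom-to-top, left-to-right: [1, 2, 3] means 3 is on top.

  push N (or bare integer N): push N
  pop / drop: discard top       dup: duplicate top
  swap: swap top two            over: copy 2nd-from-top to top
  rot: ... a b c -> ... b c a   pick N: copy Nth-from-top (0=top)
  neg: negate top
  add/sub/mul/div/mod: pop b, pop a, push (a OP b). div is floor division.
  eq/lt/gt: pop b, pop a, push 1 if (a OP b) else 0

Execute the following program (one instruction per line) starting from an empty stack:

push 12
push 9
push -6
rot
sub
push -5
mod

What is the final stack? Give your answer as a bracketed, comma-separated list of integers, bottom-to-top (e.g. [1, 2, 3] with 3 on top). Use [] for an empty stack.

After 'push 12': [12]
After 'push 9': [12, 9]
After 'push -6': [12, 9, -6]
After 'rot': [9, -6, 12]
After 'sub': [9, -18]
After 'push -5': [9, -18, -5]
After 'mod': [9, -3]

Answer: [9, -3]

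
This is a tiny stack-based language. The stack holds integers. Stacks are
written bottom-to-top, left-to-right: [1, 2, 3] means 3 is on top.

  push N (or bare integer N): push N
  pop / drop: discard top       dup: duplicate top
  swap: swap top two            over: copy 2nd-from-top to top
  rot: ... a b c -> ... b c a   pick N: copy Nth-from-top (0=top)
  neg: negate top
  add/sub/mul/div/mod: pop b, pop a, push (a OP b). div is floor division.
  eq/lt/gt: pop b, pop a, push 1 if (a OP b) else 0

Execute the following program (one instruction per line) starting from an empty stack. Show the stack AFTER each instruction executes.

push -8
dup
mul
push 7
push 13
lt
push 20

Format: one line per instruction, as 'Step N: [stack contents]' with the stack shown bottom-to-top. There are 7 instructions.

Step 1: [-8]
Step 2: [-8, -8]
Step 3: [64]
Step 4: [64, 7]
Step 5: [64, 7, 13]
Step 6: [64, 1]
Step 7: [64, 1, 20]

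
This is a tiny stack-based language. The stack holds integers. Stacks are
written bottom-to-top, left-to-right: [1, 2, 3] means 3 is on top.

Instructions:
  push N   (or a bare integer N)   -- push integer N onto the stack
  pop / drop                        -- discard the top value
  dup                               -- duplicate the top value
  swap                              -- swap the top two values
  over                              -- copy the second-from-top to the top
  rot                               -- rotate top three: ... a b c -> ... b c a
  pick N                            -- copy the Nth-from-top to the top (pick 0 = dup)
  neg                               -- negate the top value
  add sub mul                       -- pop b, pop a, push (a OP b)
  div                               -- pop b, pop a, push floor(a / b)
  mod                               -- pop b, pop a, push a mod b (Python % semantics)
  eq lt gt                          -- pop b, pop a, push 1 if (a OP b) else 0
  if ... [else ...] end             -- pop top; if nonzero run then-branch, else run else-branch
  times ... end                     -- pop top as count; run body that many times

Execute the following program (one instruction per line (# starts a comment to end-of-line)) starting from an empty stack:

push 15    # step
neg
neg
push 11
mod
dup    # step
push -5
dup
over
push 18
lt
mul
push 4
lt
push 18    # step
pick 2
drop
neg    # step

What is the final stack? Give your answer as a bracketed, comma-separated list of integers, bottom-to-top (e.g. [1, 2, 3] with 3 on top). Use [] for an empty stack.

After 'push 15': [15]
After 'neg': [-15]
After 'neg': [15]
After 'push 11': [15, 11]
After 'mod': [4]
After 'dup': [4, 4]
After 'push -5': [4, 4, -5]
After 'dup': [4, 4, -5, -5]
After 'over': [4, 4, -5, -5, -5]
After 'push 18': [4, 4, -5, -5, -5, 18]
After 'lt': [4, 4, -5, -5, 1]
After 'mul': [4, 4, -5, -5]
After 'push 4': [4, 4, -5, -5, 4]
After 'lt': [4, 4, -5, 1]
After 'push 18': [4, 4, -5, 1, 18]
After 'pick 2': [4, 4, -5, 1, 18, -5]
After 'drop': [4, 4, -5, 1, 18]
After 'neg': [4, 4, -5, 1, -18]

Answer: [4, 4, -5, 1, -18]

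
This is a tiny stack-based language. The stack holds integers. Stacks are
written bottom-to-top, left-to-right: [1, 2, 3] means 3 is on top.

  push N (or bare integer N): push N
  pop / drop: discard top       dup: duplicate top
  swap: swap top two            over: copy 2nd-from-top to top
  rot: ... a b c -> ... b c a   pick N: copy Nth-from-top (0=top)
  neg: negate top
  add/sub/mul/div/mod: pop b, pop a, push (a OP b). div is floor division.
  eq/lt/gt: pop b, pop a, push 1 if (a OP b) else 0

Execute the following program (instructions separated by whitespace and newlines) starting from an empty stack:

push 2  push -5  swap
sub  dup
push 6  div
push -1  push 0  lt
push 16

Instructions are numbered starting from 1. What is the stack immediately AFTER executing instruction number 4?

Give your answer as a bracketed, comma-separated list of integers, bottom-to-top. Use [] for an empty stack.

Step 1 ('push 2'): [2]
Step 2 ('push -5'): [2, -5]
Step 3 ('swap'): [-5, 2]
Step 4 ('sub'): [-7]

Answer: [-7]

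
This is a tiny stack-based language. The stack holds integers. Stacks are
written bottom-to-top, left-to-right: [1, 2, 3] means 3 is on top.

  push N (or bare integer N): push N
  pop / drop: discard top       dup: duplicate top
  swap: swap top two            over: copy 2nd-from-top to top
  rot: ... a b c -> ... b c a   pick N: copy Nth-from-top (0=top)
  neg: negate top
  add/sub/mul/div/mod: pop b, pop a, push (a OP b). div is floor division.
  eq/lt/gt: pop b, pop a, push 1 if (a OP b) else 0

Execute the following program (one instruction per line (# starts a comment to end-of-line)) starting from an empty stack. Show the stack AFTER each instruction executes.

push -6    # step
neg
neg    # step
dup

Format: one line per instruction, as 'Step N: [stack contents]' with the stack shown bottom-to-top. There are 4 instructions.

Step 1: [-6]
Step 2: [6]
Step 3: [-6]
Step 4: [-6, -6]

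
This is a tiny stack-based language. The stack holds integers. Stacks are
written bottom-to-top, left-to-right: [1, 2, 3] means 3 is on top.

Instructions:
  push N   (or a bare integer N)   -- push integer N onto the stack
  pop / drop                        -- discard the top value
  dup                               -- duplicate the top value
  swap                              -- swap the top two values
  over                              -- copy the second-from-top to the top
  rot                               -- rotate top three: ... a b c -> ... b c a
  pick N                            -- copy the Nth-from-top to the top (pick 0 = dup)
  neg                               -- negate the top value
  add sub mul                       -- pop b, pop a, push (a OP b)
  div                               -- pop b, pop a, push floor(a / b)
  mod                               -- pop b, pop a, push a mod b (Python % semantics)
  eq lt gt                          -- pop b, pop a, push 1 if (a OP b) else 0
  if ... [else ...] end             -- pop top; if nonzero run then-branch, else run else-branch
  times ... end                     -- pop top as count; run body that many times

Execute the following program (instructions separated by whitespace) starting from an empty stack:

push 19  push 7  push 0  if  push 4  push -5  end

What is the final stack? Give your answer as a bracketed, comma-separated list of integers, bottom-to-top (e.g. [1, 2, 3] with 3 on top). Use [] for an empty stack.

After 'push 19': [19]
After 'push 7': [19, 7]
After 'push 0': [19, 7, 0]
After 'if': [19, 7]

Answer: [19, 7]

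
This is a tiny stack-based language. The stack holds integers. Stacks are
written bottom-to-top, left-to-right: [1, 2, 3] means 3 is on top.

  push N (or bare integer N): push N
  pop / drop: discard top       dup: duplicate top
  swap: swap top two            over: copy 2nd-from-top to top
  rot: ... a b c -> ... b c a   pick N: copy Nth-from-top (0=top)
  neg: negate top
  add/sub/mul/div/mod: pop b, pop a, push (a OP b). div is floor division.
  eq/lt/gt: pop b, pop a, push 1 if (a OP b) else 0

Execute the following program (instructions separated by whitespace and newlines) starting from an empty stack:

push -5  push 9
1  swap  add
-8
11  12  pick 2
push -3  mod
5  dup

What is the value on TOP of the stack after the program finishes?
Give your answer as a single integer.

Answer: 5

Derivation:
After 'push -5': [-5]
After 'push 9': [-5, 9]
After 'push 1': [-5, 9, 1]
After 'swap': [-5, 1, 9]
After 'add': [-5, 10]
After 'push -8': [-5, 10, -8]
After 'push 11': [-5, 10, -8, 11]
After 'push 12': [-5, 10, -8, 11, 12]
After 'pick 2': [-5, 10, -8, 11, 12, -8]
After 'push -3': [-5, 10, -8, 11, 12, -8, -3]
After 'mod': [-5, 10, -8, 11, 12, -2]
After 'push 5': [-5, 10, -8, 11, 12, -2, 5]
After 'dup': [-5, 10, -8, 11, 12, -2, 5, 5]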